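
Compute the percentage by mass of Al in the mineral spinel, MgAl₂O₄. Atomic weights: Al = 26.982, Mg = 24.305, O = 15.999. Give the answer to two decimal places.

37.93 wt%

Molar mass of MgAl₂O₄: 1·24.305 + 2·26.982 + 4·15.999 = 142.265 g/mol.
Mass of Al per formula unit: 2 × 26.982 = 53.964 g.
Weight fraction Al = 53.964 / 142.265 = 0.3793.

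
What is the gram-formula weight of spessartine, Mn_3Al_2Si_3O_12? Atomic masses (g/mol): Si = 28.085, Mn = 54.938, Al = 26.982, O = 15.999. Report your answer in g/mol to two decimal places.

The formula mass is the sum 3·54.938 + 2·26.982 + 3·28.085 + 12·15.999.

495.02 g/mol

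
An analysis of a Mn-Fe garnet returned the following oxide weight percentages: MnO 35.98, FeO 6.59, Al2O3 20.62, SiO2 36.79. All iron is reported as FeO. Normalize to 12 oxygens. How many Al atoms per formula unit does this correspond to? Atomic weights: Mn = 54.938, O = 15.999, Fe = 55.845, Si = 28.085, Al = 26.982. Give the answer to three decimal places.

MnO: 35.98/70.937 = 0.50721 mol → 0.50721 mol Mn, 0.50721 mol O.
FeO: 6.59/71.844 = 0.09173 mol → 0.09173 mol Fe, 0.09173 mol O.
Al2O3: 20.62/101.961 = 0.20223 mol → 0.40446 mol Al, 0.60669 mol O.
SiO2: 36.79/60.083 = 0.61232 mol → 0.61232 mol Si, 1.22464 mol O.
Total oxygen = 2.43027 mol. Normalization factor = 12/2.43027 = 4.93772.
Al per 12 O = 0.40446 × 4.93772 = 1.997.

1.997 Al apfu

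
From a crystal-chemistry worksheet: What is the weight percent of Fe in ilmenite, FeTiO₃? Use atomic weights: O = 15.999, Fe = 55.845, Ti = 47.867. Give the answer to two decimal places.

36.81 mass %

M(FeTiO₃) = 151.709 g/mol.
Fe contributes 1 × 55.845 = 55.845 g per mole.
55.845/151.709 = 0.3681 → 36.81%.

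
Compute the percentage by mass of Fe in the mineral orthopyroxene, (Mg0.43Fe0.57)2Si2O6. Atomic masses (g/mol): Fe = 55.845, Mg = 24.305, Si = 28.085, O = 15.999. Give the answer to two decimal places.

26.89 mass %

M((Mg0.43Fe0.57)2Si2O6) = 236.730 g/mol.
Fe contributes 1.14 × 55.845 = 63.663 g per mole.
63.663/236.730 = 0.2689 → 26.89%.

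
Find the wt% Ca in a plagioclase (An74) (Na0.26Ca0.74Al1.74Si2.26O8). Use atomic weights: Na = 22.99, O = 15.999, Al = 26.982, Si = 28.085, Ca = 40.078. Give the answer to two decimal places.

Molar mass of Na0.26Ca0.74Al1.74Si2.26O8: 0.26·22.99 + 0.74·40.078 + 1.74·26.982 + 2.26·28.085 + 8·15.999 = 274.048 g/mol.
Mass of Ca per formula unit: 0.74 × 40.078 = 29.658 g.
Weight fraction Ca = 29.658 / 274.048 = 0.1082.

10.82 mass %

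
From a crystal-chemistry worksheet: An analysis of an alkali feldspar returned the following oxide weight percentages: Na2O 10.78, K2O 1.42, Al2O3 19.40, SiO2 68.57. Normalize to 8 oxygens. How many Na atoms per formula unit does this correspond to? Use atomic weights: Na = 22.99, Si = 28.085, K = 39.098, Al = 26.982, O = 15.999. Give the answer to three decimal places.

Na2O: 10.78/61.979 = 0.17393 mol → 0.34786 mol Na, 0.17393 mol O.
K2O: 1.42/94.195 = 0.01508 mol → 0.03016 mol K, 0.01508 mol O.
Al2O3: 19.40/101.961 = 0.19027 mol → 0.38054 mol Al, 0.57081 mol O.
SiO2: 68.57/60.083 = 1.14125 mol → 1.14125 mol Si, 2.28250 mol O.
Total oxygen = 3.04232 mol. Normalization factor = 8/3.04232 = 2.62957.
Na per 8 O = 0.34786 × 2.62957 = 0.915.

0.915 Na apfu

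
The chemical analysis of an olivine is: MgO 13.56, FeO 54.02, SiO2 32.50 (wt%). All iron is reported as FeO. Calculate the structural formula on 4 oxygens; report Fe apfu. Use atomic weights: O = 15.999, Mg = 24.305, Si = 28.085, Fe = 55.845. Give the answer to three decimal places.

13.56 wt% MgO ÷ 40.304 g/mol = 0.33644 mol, giving 0.33644 Mg and 0.33644 O.
54.02 wt% FeO ÷ 71.844 g/mol = 0.75191 mol, giving 0.75191 Fe and 0.75191 O.
32.50 wt% SiO2 ÷ 60.083 g/mol = 0.54092 mol, giving 0.54092 Si and 1.08184 O.
Oxygen sums to 2.17019; scaling by 4/2.17019 = 1.84316 puts the formula on 4 O.
Fe: 0.75191 × 1.84316 = 1.386 atoms per formula unit.

1.386 Fe apfu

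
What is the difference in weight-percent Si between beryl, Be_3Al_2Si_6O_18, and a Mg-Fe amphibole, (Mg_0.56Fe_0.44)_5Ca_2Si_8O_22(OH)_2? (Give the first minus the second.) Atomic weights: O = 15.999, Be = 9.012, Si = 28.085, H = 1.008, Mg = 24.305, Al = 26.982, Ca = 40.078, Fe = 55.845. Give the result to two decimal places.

First mineral: 168.510 g Si in 537.492 g formula = 31.35 wt% Si.
Second mineral: 224.680 g Si in 881.741 g formula = 25.48 wt% Si.
31.35% − 25.48% gives a difference of 5.87 percentage points.

5.87 percentage points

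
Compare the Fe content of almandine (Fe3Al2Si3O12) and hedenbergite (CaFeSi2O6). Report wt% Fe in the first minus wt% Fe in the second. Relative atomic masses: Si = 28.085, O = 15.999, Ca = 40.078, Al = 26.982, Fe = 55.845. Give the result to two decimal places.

First mineral: 167.535 g Fe in 497.742 g formula = 33.66 wt% Fe.
Second mineral: 55.845 g Fe in 248.087 g formula = 22.51 wt% Fe.
33.66% − 22.51% gives a difference of 11.15 percentage points.

11.15 percentage points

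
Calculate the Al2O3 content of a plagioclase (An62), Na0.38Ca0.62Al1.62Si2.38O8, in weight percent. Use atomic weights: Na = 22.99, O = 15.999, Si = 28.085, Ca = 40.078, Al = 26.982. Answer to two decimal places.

30.35 wt%

M(Na0.38Ca0.62Al1.62Si2.38O8) = 272.130 g/mol; M(Al2O3) = 101.961 g/mol.
Moles Al2O3 per formula unit = 1.62 Al ÷ 2 = 0.8100.
Al2O3 fraction = (0.8100 × 101.961) / 272.130 = 82.588/272.130 = 0.3035.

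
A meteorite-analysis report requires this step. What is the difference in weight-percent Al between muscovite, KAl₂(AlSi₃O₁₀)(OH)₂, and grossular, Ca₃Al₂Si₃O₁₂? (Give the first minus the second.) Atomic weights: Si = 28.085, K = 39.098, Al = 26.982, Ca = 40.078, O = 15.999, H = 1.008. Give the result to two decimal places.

First mineral: 80.946 g Al in 398.303 g formula = 20.32 wt% Al.
Second mineral: 53.964 g Al in 450.441 g formula = 11.98 wt% Al.
20.32% − 11.98% gives a difference of 8.34 percentage points.

8.34 percentage points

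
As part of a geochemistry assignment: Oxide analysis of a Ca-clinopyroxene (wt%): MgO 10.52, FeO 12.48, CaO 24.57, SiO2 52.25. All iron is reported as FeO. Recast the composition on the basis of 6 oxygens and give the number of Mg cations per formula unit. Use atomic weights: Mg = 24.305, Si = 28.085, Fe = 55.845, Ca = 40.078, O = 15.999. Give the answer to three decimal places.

0.600 Mg apfu

MgO (M=40.304): mol = 0.26102; Mg = 0.26102, O = 0.26102.
FeO (M=71.844): mol = 0.17371; Fe = 0.17371, O = 0.17371.
CaO (M=56.077): mol = 0.43815; Ca = 0.43815, O = 0.43815.
SiO2 (M=60.083): mol = 0.86963; Si = 0.86963, O = 1.73926.
ΣO = 2.61214; factor = 6/ΣO = 2.29697.
Mg apfu = 0.26102 × 2.29697 = 0.600.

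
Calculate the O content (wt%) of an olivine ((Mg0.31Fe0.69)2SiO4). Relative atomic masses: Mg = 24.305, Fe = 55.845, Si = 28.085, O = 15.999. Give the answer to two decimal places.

Formula mass = 0.62*24.305 + 1.38*55.845 + 1*28.085 + 4*15.999 = 184.216 g/mol, of which 63.996 g is O.
So O makes up 63.996/184.216 = 0.3474 of the mass, i.e. 34.74%.

34.74 wt%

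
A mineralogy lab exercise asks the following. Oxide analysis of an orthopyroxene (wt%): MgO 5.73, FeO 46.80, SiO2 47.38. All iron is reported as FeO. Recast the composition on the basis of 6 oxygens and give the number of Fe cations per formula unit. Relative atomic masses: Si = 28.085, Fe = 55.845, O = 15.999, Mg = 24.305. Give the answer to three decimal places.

5.73 wt% MgO ÷ 40.304 g/mol = 0.14217 mol, giving 0.14217 Mg and 0.14217 O.
46.80 wt% FeO ÷ 71.844 g/mol = 0.65141 mol, giving 0.65141 Fe and 0.65141 O.
47.38 wt% SiO2 ÷ 60.083 g/mol = 0.78858 mol, giving 0.78858 Si and 1.57716 O.
Oxygen sums to 2.37074; scaling by 6/2.37074 = 2.53086 puts the formula on 6 O.
Fe: 0.65141 × 2.53086 = 1.649 atoms per formula unit.

1.649 Fe apfu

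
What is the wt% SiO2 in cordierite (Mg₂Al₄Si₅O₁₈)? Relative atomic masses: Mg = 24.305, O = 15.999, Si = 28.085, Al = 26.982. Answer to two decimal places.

51.36 wt%

Formula mass = 584.945 g/mol.
5 Si → 5.0000 mol SiO2 per formula unit; M(SiO2) = 60.083, so SiO2 mass = 300.415 g.
300.415/584.945 × 100 = 51.36 wt%.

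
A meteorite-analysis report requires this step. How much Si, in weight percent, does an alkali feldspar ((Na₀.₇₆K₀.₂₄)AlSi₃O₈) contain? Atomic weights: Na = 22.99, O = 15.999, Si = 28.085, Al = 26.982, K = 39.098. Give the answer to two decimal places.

M((Na₀.₇₆K₀.₂₄)AlSi₃O₈) = 266.085 g/mol.
Si contributes 3 × 28.085 = 84.255 g per mole.
84.255/266.085 = 0.3166 → 31.66%.

31.66 weight percent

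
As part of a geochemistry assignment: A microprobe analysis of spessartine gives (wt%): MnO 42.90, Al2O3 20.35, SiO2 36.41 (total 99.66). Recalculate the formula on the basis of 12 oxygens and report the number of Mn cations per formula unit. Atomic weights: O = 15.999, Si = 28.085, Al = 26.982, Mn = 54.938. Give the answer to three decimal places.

42.90 wt% MnO ÷ 70.937 g/mol = 0.60476 mol, giving 0.60476 Mn and 0.60476 O.
20.35 wt% Al2O3 ÷ 101.961 g/mol = 0.19959 mol, giving 0.39918 Al and 0.59877 O.
36.41 wt% SiO2 ÷ 60.083 g/mol = 0.60600 mol, giving 0.60600 Si and 1.21200 O.
Oxygen sums to 2.41553; scaling by 12/2.41553 = 4.96785 puts the formula on 12 O.
Mn: 0.60476 × 4.96785 = 3.004 atoms per formula unit.

3.004 Mn apfu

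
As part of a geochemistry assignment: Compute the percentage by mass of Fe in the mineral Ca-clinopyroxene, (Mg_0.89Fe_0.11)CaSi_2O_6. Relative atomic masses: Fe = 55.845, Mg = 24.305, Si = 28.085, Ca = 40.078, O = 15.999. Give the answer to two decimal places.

2.79 mass %

M((Mg_0.89Fe_0.11)CaSi_2O_6) = 220.016 g/mol.
Fe contributes 0.11 × 55.845 = 6.143 g per mole.
6.143/220.016 = 0.0279 → 2.79%.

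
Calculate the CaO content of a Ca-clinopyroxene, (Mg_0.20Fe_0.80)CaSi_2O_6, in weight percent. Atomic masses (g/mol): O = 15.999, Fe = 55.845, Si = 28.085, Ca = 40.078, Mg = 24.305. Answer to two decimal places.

Molar mass of (Mg_0.20Fe_0.80)CaSi_2O_6 = 0.20×24.305 + 0.80×55.845 + 1×40.078 + 2×28.085 + 6×15.999 = 241.779 g/mol.
Each formula unit contains 1 Ca, equivalent to 1/1 = 1.0000 mol CaO.
M(CaO) = 1×40.078 + 1×15.999 = 56.077 g/mol.
Mass of CaO per formula unit = 1.0000 × 56.077 = 56.077 g.
CaO wt% = 56.077 / 241.779 × 100 = 23.19%.

23.19 wt%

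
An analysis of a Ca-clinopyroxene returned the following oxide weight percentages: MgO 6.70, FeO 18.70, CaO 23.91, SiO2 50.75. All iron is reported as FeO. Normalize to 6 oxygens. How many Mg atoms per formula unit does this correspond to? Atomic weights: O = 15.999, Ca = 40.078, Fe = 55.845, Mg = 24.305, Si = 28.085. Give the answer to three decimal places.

0.392 Mg apfu

MgO (M=40.304): mol = 0.16624; Mg = 0.16624, O = 0.16624.
FeO (M=71.844): mol = 0.26029; Fe = 0.26029, O = 0.26029.
CaO (M=56.077): mol = 0.42638; Ca = 0.42638, O = 0.42638.
SiO2 (M=60.083): mol = 0.84466; Si = 0.84466, O = 1.68932.
ΣO = 2.54223; factor = 6/ΣO = 2.36013.
Mg apfu = 0.16624 × 2.36013 = 0.392.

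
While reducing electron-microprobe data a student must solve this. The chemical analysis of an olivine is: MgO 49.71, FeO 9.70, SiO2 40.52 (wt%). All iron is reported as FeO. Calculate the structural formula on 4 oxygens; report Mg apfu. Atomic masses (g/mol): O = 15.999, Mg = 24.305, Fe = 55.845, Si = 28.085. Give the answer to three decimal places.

49.71 wt% MgO ÷ 40.304 g/mol = 1.23338 mol, giving 1.23338 Mg and 1.23338 O.
9.70 wt% FeO ÷ 71.844 g/mol = 0.13501 mol, giving 0.13501 Fe and 0.13501 O.
40.52 wt% SiO2 ÷ 60.083 g/mol = 0.67440 mol, giving 0.67440 Si and 1.34880 O.
Oxygen sums to 2.71719; scaling by 4/2.71719 = 1.47211 puts the formula on 4 O.
Mg: 1.23338 × 1.47211 = 1.816 atoms per formula unit.

1.816 Mg apfu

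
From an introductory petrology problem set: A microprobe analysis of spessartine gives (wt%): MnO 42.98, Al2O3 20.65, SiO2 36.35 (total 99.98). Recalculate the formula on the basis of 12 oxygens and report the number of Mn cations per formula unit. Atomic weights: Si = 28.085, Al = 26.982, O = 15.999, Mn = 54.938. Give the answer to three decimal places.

MnO: 42.98/70.937 = 0.60589 mol → 0.60589 mol Mn, 0.60589 mol O.
Al2O3: 20.65/101.961 = 0.20253 mol → 0.40506 mol Al, 0.60759 mol O.
SiO2: 36.35/60.083 = 0.60500 mol → 0.60500 mol Si, 1.21000 mol O.
Total oxygen = 2.42348 mol. Normalization factor = 12/2.42348 = 4.95156.
Mn per 12 O = 0.60589 × 4.95156 = 3.000.

3.000 Mn apfu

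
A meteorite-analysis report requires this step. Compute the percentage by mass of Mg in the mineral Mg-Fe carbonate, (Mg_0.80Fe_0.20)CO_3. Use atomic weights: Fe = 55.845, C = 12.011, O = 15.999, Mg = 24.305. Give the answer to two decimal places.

Molar mass of (Mg_0.80Fe_0.20)CO_3: 0.80·24.305 + 0.20·55.845 + 1·12.011 + 3·15.999 = 90.621 g/mol.
Mass of Mg per formula unit: 0.80 × 24.305 = 19.444 g.
Weight fraction Mg = 19.444 / 90.621 = 0.2146.

21.46 mass %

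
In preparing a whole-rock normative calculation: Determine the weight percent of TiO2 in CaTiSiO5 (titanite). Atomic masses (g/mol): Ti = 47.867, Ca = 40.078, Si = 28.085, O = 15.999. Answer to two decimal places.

40.74 wt%

M(CaTiSiO5) = 196.025 g/mol; M(TiO2) = 79.865 g/mol.
Moles TiO2 per formula unit = 1 Ti ÷ 1 = 1.0000.
TiO2 fraction = (1.0000 × 79.865) / 196.025 = 79.865/196.025 = 0.4074.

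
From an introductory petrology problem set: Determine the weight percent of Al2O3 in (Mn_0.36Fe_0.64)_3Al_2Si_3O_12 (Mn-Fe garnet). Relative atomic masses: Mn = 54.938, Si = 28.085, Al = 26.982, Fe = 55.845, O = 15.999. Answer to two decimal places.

M((Mn_0.36Fe_0.64)_3Al_2Si_3O_12) = 496.762 g/mol; M(Al2O3) = 101.961 g/mol.
Moles Al2O3 per formula unit = 2 Al ÷ 2 = 1.0000.
Al2O3 fraction = (1.0000 × 101.961) / 496.762 = 101.961/496.762 = 0.2053.

20.53 wt%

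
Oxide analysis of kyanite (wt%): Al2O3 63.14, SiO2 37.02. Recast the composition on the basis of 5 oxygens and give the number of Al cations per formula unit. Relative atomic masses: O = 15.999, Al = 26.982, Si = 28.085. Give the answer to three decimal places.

2.004 Al apfu

Al2O3: 63.14/101.961 = 0.61926 mol → 1.23852 mol Al, 1.85778 mol O.
SiO2: 37.02/60.083 = 0.61615 mol → 0.61615 mol Si, 1.23230 mol O.
Total oxygen = 3.09008 mol. Normalization factor = 5/3.09008 = 1.61808.
Al per 5 O = 1.23852 × 1.61808 = 2.004.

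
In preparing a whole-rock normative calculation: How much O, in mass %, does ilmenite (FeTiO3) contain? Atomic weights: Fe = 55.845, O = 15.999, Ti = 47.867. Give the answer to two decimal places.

31.64 mass %

M(FeTiO3) = 151.709 g/mol.
O contributes 3 × 15.999 = 47.997 g per mole.
47.997/151.709 = 0.3164 → 31.64%.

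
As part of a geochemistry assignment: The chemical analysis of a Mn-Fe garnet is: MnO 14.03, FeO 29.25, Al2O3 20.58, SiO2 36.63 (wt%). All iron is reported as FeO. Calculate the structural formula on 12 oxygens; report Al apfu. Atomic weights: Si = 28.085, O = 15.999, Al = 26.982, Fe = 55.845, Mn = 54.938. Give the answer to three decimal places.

1.994 Al apfu

14.03 wt% MnO ÷ 70.937 g/mol = 0.19778 mol, giving 0.19778 Mn and 0.19778 O.
29.25 wt% FeO ÷ 71.844 g/mol = 0.40713 mol, giving 0.40713 Fe and 0.40713 O.
20.58 wt% Al2O3 ÷ 101.961 g/mol = 0.20184 mol, giving 0.40368 Al and 0.60552 O.
36.63 wt% SiO2 ÷ 60.083 g/mol = 0.60966 mol, giving 0.60966 Si and 1.21932 O.
Oxygen sums to 2.42975; scaling by 12/2.42975 = 4.93878 puts the formula on 12 O.
Al: 0.40368 × 4.93878 = 1.994 atoms per formula unit.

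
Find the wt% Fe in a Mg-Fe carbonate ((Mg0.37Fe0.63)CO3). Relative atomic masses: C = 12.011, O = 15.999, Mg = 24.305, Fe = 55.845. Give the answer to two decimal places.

M((Mg0.37Fe0.63)CO3) = 104.183 g/mol.
Fe contributes 0.63 × 55.845 = 35.182 g per mole.
35.182/104.183 = 0.3377 → 33.77%.

33.77 weight percent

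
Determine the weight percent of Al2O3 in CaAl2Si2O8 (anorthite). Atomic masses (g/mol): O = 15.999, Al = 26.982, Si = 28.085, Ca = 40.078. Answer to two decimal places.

Formula mass = 278.204 g/mol.
2 Al → 1.0000 mol Al2O3 per formula unit; M(Al2O3) = 101.961, so Al2O3 mass = 101.961 g.
101.961/278.204 × 100 = 36.65 wt%.

36.65 wt%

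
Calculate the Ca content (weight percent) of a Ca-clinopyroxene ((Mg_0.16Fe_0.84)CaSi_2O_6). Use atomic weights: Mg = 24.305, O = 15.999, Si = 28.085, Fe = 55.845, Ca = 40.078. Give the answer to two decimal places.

16.49 weight percent

Formula mass = 0.16*24.305 + 0.84*55.845 + 1*40.078 + 2*28.085 + 6*15.999 = 243.041 g/mol, of which 40.078 g is Ca.
So Ca makes up 40.078/243.041 = 0.1649 of the mass, i.e. 16.49%.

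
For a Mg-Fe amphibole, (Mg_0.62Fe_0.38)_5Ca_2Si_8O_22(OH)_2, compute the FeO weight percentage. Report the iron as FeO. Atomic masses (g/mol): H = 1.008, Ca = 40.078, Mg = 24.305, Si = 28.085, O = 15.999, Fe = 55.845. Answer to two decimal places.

15.65 wt%

Molar mass of (Mg_0.62Fe_0.38)_5Ca_2Si_8O_22(OH)_2 = 3.10·24.305 + 1.90·55.845 + 2·40.078 + 8·28.085 + 24·15.999 + 2·1.008 = 872.279 g/mol.
Each formula unit contains 1.90 Fe, equivalent to 1.90/1 = 1.9000 mol FeO.
M(FeO) = 1×55.845 + 1×15.999 = 71.844 g/mol.
Mass of FeO per formula unit = 1.9000 × 71.844 = 136.504 g.
FeO wt% = 136.504 / 872.279 × 100 = 15.65%.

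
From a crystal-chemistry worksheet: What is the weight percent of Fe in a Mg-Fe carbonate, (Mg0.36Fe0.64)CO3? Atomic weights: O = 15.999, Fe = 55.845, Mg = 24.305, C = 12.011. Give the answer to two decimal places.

34.20 weight percent

Molar mass of (Mg0.36Fe0.64)CO3: 0.36*24.305 + 0.64*55.845 + 1*12.011 + 3*15.999 = 104.499 g/mol.
Mass of Fe per formula unit: 0.64 × 55.845 = 35.741 g.
Weight fraction Fe = 35.741 / 104.499 = 0.3420.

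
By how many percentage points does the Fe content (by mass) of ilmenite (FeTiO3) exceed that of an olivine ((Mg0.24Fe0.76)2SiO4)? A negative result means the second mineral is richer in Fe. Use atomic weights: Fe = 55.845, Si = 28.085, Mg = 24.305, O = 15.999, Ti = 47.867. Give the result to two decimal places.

M(FeTiO3) = 151.709 g/mol, so wt% Fe = 55.845/151.709 × 100 = 36.81%.
M((Mg0.24Fe0.76)2SiO4) = 188.632 g/mol, so wt% Fe = 84.884/188.632 × 100 = 45.00%.
36.81 − 45.00 = -8.19 pp.

-8.19 percentage points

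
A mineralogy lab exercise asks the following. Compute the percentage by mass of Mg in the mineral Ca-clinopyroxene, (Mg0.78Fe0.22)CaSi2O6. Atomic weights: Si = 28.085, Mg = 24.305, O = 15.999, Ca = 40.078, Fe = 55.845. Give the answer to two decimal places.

Formula mass = 0.78×24.305 + 0.22×55.845 + 1×40.078 + 2×28.085 + 6×15.999 = 223.486 g/mol, of which 18.958 g is Mg.
So Mg makes up 18.958/223.486 = 0.0848 of the mass, i.e. 8.48%.

8.48 weight percent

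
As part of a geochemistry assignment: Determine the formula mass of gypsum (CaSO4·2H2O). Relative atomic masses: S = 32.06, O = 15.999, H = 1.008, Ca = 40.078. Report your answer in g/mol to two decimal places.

172.16 g/mol

Ca: 1 × 40.078 = 40.0780
S: 1 × 32.06 = 32.0600
O: 6 × 15.999 = 95.9940
H: 4 × 1.008 = 4.0320
Summing the contributions gives the formula mass.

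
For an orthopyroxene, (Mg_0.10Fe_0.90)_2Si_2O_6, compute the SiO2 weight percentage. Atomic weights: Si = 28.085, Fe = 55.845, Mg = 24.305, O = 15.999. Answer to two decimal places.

Formula mass = 257.546 g/mol.
2 Si → 2.0000 mol SiO2 per formula unit; M(SiO2) = 60.083, so SiO2 mass = 120.166 g.
120.166/257.546 × 100 = 46.66 wt%.

46.66 wt%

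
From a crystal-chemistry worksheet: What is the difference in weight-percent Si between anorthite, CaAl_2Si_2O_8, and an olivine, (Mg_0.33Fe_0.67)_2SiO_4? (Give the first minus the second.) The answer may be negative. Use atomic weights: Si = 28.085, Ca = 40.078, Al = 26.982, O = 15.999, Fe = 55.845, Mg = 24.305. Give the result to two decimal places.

M(CaAl_2Si_2O_8) = 278.204 g/mol, so wt% Si = 56.170/278.204 × 100 = 20.19%.
M((Mg_0.33Fe_0.67)_2SiO_4) = 182.955 g/mol, so wt% Si = 28.085/182.955 × 100 = 15.35%.
20.19 − 15.35 = 4.84 pp.

4.84 percentage points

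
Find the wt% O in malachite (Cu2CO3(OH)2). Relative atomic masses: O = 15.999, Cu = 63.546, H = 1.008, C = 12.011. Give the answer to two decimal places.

Molar mass of Cu2CO3(OH)2: 2·63.546 + 1·12.011 + 5·15.999 + 2·1.008 = 221.114 g/mol.
Mass of O per formula unit: 5 × 15.999 = 79.995 g.
Weight fraction O = 79.995 / 221.114 = 0.3618.

36.18 wt%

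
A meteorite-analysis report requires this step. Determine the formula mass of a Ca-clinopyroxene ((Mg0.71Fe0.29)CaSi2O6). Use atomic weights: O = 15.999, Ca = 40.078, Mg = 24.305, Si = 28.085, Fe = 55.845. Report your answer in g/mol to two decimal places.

225.69 g/mol

M = 0.71×24.305 + 0.29×55.845 + 1×40.078 + 2×28.085 + 6×15.999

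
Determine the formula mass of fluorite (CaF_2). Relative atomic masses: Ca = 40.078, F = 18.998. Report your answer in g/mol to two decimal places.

Ca: 1 × 40.078 = 40.0780
F: 2 × 18.998 = 37.9960
Summing the contributions gives the formula mass.

78.07 g/mol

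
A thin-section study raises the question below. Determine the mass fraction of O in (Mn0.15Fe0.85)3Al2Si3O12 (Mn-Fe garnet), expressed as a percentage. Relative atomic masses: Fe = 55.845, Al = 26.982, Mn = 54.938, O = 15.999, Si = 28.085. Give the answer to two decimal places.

M((Mn0.15Fe0.85)3Al2Si3O12) = 497.334 g/mol.
O contributes 12 × 15.999 = 191.988 g per mole.
191.988/497.334 = 0.3860 → 38.60%.

38.60 weight percent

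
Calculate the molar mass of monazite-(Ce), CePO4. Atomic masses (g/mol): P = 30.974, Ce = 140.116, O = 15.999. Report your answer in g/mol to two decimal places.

M = 1×140.116 + 1×30.974 + 4×15.999

235.09 g/mol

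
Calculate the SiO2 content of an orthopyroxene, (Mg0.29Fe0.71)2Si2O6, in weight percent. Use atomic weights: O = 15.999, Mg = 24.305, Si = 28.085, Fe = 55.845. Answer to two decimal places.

Formula mass = 245.561 g/mol.
2 Si → 2.0000 mol SiO2 per formula unit; M(SiO2) = 60.083, so SiO2 mass = 120.166 g.
120.166/245.561 × 100 = 48.94 wt%.

48.94 wt%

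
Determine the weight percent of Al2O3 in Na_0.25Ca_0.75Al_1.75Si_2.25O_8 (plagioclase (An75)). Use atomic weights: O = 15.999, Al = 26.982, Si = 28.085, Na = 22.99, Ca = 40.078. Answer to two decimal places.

Formula mass = 274.208 g/mol.
1.75 Al → 0.8750 mol Al2O3 per formula unit; M(Al2O3) = 101.961, so Al2O3 mass = 89.216 g.
89.216/274.208 × 100 = 32.54 wt%.

32.54 wt%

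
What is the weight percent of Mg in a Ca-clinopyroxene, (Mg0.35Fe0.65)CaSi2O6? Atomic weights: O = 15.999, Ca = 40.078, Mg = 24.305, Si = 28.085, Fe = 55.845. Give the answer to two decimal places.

Formula mass = 0.35·24.305 + 0.65·55.845 + 1·40.078 + 2·28.085 + 6·15.999 = 237.048 g/mol, of which 8.507 g is Mg.
So Mg makes up 8.507/237.048 = 0.0359 of the mass, i.e. 3.59%.

3.59 weight percent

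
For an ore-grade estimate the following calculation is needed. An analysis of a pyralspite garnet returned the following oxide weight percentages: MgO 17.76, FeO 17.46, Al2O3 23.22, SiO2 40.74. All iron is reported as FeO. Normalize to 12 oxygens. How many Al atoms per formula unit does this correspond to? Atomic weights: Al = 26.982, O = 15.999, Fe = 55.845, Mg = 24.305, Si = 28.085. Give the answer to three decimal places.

MgO (M=40.304): mol = 0.44065; Mg = 0.44065, O = 0.44065.
FeO (M=71.844): mol = 0.24303; Fe = 0.24303, O = 0.24303.
Al2O3 (M=101.961): mol = 0.22773; Al = 0.45546, O = 0.68319.
SiO2 (M=60.083): mol = 0.67806; Si = 0.67806, O = 1.35612.
ΣO = 2.72299; factor = 12/ΣO = 4.40692.
Al apfu = 0.45546 × 4.40692 = 2.007.

2.007 Al apfu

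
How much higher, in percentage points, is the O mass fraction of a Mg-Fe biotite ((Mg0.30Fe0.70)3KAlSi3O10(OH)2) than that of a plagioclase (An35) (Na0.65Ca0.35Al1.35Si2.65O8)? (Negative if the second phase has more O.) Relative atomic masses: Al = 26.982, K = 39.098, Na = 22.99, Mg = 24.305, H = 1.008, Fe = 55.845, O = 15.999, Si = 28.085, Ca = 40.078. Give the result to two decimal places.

-8.08 percentage points

O in (Mg0.30Fe0.70)3KAlSi3O10(OH)2: molar mass 483.488 g/mol; 12×15.999 = 191.988 g → 39.71 wt%.
O in Na0.65Ca0.35Al1.35Si2.65O8: molar mass 267.814 g/mol; 8×15.999 = 127.992 g → 47.79 wt%.
Difference = 39.71 − 47.79 = -8.08 percentage points.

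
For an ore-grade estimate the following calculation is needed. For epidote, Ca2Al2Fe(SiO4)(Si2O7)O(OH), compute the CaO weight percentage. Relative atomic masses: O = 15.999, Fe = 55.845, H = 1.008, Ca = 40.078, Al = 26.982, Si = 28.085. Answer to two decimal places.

M(Ca2Al2Fe(SiO4)(Si2O7)O(OH)) = 483.215 g/mol; M(CaO) = 56.077 g/mol.
Moles CaO per formula unit = 2 Ca ÷ 1 = 2.0000.
CaO fraction = (2.0000 × 56.077) / 483.215 = 112.154/483.215 = 0.2321.

23.21 wt%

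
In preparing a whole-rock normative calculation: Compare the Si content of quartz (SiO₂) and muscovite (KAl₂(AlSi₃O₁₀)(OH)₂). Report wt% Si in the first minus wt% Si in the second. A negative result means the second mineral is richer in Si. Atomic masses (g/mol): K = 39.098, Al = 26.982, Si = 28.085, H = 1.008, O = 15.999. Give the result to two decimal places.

25.59 percentage points

M(SiO₂) = 60.083 g/mol, so wt% Si = 28.085/60.083 × 100 = 46.74%.
M(KAl₂(AlSi₃O₁₀)(OH)₂) = 398.303 g/mol, so wt% Si = 84.255/398.303 × 100 = 21.15%.
46.74 − 21.15 = 25.59 pp.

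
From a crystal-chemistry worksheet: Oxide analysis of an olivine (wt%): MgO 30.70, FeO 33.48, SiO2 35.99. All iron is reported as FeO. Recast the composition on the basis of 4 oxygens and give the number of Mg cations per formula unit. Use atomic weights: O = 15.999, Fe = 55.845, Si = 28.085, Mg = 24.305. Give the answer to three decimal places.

1.256 Mg apfu

30.70 wt% MgO ÷ 40.304 g/mol = 0.76171 mol, giving 0.76171 Mg and 0.76171 O.
33.48 wt% FeO ÷ 71.844 g/mol = 0.46601 mol, giving 0.46601 Fe and 0.46601 O.
35.99 wt% SiO2 ÷ 60.083 g/mol = 0.59900 mol, giving 0.59900 Si and 1.19800 O.
Oxygen sums to 2.42572; scaling by 4/2.42572 = 1.64899 puts the formula on 4 O.
Mg: 0.76171 × 1.64899 = 1.256 atoms per formula unit.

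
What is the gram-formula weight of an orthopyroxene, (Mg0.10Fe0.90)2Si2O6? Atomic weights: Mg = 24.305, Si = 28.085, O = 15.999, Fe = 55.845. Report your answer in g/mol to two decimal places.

The formula mass is the sum 0.20·24.305 + 1.80·55.845 + 2·28.085 + 6·15.999.

257.55 g/mol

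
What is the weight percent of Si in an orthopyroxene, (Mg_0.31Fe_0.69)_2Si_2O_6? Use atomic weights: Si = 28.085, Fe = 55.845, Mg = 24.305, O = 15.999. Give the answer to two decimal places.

22.99 wt%

Formula mass = 0.62·24.305 + 1.38·55.845 + 2·28.085 + 6·15.999 = 244.299 g/mol, of which 56.170 g is Si.
So Si makes up 56.170/244.299 = 0.2299 of the mass, i.e. 22.99%.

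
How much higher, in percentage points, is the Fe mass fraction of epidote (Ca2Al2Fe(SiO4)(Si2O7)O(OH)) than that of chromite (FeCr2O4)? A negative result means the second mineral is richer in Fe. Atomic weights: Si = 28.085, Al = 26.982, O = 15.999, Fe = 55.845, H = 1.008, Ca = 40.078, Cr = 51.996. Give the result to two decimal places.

-13.39 percentage points

Fe in Ca2Al2Fe(SiO4)(Si2O7)O(OH): molar mass 483.215 g/mol; 1×55.845 = 55.845 g → 11.56 wt%.
Fe in FeCr2O4: molar mass 223.833 g/mol; 1×55.845 = 55.845 g → 24.95 wt%.
Difference = 11.56 − 24.95 = -13.39 percentage points.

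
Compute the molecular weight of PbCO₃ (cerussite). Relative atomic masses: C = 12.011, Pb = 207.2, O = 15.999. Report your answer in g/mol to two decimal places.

M = 1×207.2 + 1×12.011 + 3×15.999

267.21 g/mol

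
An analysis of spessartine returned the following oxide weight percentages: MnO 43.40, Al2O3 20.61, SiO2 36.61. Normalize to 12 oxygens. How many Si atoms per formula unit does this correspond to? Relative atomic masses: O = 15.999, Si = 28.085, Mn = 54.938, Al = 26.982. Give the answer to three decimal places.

3.001 Si apfu

MnO (M=70.937): mol = 0.61181; Mn = 0.61181, O = 0.61181.
Al2O3 (M=101.961): mol = 0.20214; Al = 0.40428, O = 0.60642.
SiO2 (M=60.083): mol = 0.60932; Si = 0.60932, O = 1.21864.
ΣO = 2.43687; factor = 12/ΣO = 4.92435.
Si apfu = 0.60932 × 4.92435 = 3.001.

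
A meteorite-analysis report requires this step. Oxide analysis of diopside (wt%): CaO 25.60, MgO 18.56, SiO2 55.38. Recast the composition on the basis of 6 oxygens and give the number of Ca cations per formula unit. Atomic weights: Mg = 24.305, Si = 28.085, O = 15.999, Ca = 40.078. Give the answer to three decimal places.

25.60 wt% CaO ÷ 56.077 g/mol = 0.45652 mol, giving 0.45652 Ca and 0.45652 O.
18.56 wt% MgO ÷ 40.304 g/mol = 0.46050 mol, giving 0.46050 Mg and 0.46050 O.
55.38 wt% SiO2 ÷ 60.083 g/mol = 0.92172 mol, giving 0.92172 Si and 1.84344 O.
Oxygen sums to 2.76046; scaling by 6/2.76046 = 2.17355 puts the formula on 6 O.
Ca: 0.45652 × 2.17355 = 0.992 atoms per formula unit.

0.992 Ca apfu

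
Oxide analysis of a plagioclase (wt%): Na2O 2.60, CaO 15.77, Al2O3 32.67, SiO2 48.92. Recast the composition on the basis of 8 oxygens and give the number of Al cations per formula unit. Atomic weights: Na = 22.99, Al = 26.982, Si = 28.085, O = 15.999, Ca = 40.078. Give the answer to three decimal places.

1.760 Al apfu

Na2O (M=61.979): mol = 0.04195; Na = 0.08390, O = 0.04195.
CaO (M=56.077): mol = 0.28122; Ca = 0.28122, O = 0.28122.
Al2O3 (M=101.961): mol = 0.32042; Al = 0.64084, O = 0.96126.
SiO2 (M=60.083): mol = 0.81421; Si = 0.81421, O = 1.62842.
ΣO = 2.91285; factor = 8/ΣO = 2.74645.
Al apfu = 0.64084 × 2.74645 = 1.760.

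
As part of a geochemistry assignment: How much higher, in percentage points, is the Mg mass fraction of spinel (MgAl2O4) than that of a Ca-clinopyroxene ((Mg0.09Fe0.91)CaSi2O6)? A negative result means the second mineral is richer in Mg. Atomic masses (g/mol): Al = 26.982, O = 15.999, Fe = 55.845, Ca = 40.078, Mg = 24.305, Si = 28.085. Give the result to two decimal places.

16.19 percentage points

First mineral: 24.305 g Mg in 142.265 g formula = 17.08 wt% Mg.
Second mineral: 2.187 g Mg in 245.248 g formula = 0.89 wt% Mg.
17.08% − 0.89% gives a difference of 16.19 percentage points.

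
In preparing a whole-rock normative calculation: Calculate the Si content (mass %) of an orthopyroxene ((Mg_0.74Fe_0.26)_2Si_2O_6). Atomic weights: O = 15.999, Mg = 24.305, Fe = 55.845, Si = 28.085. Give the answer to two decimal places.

25.86 mass %

Formula mass = 1.48×24.305 + 0.52×55.845 + 2×28.085 + 6×15.999 = 217.175 g/mol, of which 56.170 g is Si.
So Si makes up 56.170/217.175 = 0.2586 of the mass, i.e. 25.86%.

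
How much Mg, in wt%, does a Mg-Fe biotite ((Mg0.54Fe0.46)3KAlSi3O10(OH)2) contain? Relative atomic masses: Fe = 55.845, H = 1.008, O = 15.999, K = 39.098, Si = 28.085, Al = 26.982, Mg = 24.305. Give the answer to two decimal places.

Molar mass of (Mg0.54Fe0.46)3KAlSi3O10(OH)2: 1.62*24.305 + 1.38*55.845 + 1*39.098 + 1*26.982 + 3*28.085 + 12*15.999 + 2*1.008 = 460.779 g/mol.
Mass of Mg per formula unit: 1.62 × 24.305 = 39.374 g.
Weight fraction Mg = 39.374 / 460.779 = 0.0855.

8.55 wt%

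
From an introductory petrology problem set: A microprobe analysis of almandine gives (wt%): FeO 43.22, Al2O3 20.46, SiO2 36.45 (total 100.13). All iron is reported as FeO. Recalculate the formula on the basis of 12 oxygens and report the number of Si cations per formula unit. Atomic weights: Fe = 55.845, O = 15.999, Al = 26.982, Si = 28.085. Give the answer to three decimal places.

3.012 Si apfu

43.22 wt% FeO ÷ 71.844 g/mol = 0.60158 mol, giving 0.60158 Fe and 0.60158 O.
20.46 wt% Al2O3 ÷ 101.961 g/mol = 0.20066 mol, giving 0.40132 Al and 0.60198 O.
36.45 wt% SiO2 ÷ 60.083 g/mol = 0.60666 mol, giving 0.60666 Si and 1.21332 O.
Oxygen sums to 2.41688; scaling by 12/2.41688 = 4.96508 puts the formula on 12 O.
Si: 0.60666 × 4.96508 = 3.012 atoms per formula unit.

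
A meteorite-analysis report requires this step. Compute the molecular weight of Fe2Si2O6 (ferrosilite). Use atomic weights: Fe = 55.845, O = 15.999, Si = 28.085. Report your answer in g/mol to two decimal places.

The formula mass is the sum 2*55.845 + 2*28.085 + 6*15.999.

263.85 g/mol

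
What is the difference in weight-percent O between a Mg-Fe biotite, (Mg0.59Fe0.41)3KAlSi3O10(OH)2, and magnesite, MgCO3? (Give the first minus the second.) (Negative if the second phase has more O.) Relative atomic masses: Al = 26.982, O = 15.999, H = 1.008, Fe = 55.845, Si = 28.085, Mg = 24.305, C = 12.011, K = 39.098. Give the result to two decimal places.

O in (Mg0.59Fe0.41)3KAlSi3O10(OH)2: molar mass 456.048 g/mol; 12×15.999 = 191.988 g → 42.10 wt%.
O in MgCO3: molar mass 84.313 g/mol; 3×15.999 = 47.997 g → 56.93 wt%.
Difference = 42.10 − 56.93 = -14.83 percentage points.

-14.83 percentage points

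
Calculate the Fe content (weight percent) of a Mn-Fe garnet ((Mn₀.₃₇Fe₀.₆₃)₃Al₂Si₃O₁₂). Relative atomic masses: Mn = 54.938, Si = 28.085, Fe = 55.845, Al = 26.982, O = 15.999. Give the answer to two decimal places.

21.25 weight percent

M((Mn₀.₃₇Fe₀.₆₃)₃Al₂Si₃O₁₂) = 496.735 g/mol.
Fe contributes 1.89 × 55.845 = 105.547 g per mole.
105.547/496.735 = 0.2125 → 21.25%.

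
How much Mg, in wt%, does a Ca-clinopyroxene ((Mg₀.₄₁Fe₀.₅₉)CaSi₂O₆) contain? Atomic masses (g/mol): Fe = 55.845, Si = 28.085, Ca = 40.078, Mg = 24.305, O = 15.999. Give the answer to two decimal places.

Formula mass = 0.41×24.305 + 0.59×55.845 + 1×40.078 + 2×28.085 + 6×15.999 = 235.156 g/mol, of which 9.965 g is Mg.
So Mg makes up 9.965/235.156 = 0.0424 of the mass, i.e. 4.24%.

4.24 wt%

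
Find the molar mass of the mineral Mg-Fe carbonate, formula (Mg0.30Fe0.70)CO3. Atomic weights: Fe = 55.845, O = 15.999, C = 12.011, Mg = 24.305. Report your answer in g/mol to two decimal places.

Mg: 0.30 × 24.305 = 7.2915
Fe: 0.70 × 55.845 = 39.0915
C: 1 × 12.011 = 12.0110
O: 3 × 15.999 = 47.9970
Summing the contributions gives the formula mass.

106.39 g/mol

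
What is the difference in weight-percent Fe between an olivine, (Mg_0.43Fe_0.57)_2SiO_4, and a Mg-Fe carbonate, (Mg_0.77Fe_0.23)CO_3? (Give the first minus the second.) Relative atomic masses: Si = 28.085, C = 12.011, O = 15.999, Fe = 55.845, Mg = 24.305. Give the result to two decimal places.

First mineral: 63.663 g Fe in 176.647 g formula = 36.04 wt% Fe.
Second mineral: 12.844 g Fe in 91.567 g formula = 14.03 wt% Fe.
36.04% − 14.03% gives a difference of 22.01 percentage points.

22.01 percentage points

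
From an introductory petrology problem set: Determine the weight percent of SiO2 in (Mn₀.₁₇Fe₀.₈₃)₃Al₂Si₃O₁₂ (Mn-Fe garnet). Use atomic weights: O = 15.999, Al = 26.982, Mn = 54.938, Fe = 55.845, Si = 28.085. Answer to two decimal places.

Molar mass of (Mn₀.₁₇Fe₀.₈₃)₃Al₂Si₃O₁₂ = 0.51·54.938 + 2.49·55.845 + 2·26.982 + 3·28.085 + 12·15.999 = 497.279 g/mol.
Each formula unit contains 3 Si, equivalent to 3/1 = 3.0000 mol SiO2.
M(SiO2) = 1×28.085 + 2×15.999 = 60.083 g/mol.
Mass of SiO2 per formula unit = 3.0000 × 60.083 = 180.249 g.
SiO2 wt% = 180.249 / 497.279 × 100 = 36.25%.

36.25 wt%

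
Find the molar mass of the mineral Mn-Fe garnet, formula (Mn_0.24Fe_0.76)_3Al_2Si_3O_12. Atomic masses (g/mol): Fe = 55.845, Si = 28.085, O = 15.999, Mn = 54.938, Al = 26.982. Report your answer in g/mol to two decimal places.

497.09 g/mol

M = 0.72·54.938 + 2.28·55.845 + 2·26.982 + 3·28.085 + 12·15.999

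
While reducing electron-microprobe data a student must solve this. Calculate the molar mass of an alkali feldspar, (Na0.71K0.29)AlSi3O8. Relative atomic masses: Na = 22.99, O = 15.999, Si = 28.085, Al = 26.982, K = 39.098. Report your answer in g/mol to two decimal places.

266.89 g/mol

Na: 0.71 × 22.99 = 16.3229
K: 0.29 × 39.098 = 11.3384
Al: 1 × 26.982 = 26.9820
Si: 3 × 28.085 = 84.2550
O: 8 × 15.999 = 127.9920
Summing the contributions gives the formula mass.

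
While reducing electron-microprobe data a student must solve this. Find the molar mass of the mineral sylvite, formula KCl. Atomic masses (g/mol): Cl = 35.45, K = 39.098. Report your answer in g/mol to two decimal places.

74.55 g/mol

M = 1·39.098 + 1·35.45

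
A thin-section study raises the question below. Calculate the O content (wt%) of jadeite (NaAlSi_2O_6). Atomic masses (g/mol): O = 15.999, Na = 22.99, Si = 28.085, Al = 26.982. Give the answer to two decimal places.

47.49 wt%

Formula mass = 1·22.99 + 1·26.982 + 2·28.085 + 6·15.999 = 202.136 g/mol, of which 95.994 g is O.
So O makes up 95.994/202.136 = 0.4749 of the mass, i.e. 47.49%.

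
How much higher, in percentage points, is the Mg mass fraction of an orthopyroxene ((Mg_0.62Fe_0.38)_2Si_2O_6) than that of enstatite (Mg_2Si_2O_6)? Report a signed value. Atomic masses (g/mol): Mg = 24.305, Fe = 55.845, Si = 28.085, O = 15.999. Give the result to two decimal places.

M((Mg_0.62Fe_0.38)_2Si_2O_6) = 224.744 g/mol, so wt% Mg = 30.138/224.744 × 100 = 13.41%.
M(Mg_2Si_2O_6) = 200.774 g/mol, so wt% Mg = 48.610/200.774 × 100 = 24.21%.
13.41 − 24.21 = -10.80 pp.

-10.80 percentage points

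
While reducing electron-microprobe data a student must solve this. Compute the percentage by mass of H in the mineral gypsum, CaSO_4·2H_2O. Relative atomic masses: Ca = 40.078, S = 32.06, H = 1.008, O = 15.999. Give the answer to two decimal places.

Formula mass = 1·40.078 + 1·32.06 + 6·15.999 + 4·1.008 = 172.164 g/mol, of which 4.032 g is H.
So H makes up 4.032/172.164 = 0.0234 of the mass, i.e. 2.34%.

2.34 wt%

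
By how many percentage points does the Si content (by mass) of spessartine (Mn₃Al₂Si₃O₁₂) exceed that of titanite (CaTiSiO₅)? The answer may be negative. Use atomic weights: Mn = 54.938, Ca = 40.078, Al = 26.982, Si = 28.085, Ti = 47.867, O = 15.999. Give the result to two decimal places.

M(Mn₃Al₂Si₃O₁₂) = 495.021 g/mol, so wt% Si = 84.255/495.021 × 100 = 17.02%.
M(CaTiSiO₅) = 196.025 g/mol, so wt% Si = 28.085/196.025 × 100 = 14.33%.
17.02 − 14.33 = 2.69 pp.

2.69 percentage points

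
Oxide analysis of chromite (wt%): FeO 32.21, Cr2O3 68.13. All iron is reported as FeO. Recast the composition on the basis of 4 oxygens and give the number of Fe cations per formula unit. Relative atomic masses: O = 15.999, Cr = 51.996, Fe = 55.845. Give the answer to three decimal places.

1.000 Fe apfu

32.21 wt% FeO ÷ 71.844 g/mol = 0.44833 mol, giving 0.44833 Fe and 0.44833 O.
68.13 wt% Cr2O3 ÷ 151.989 g/mol = 0.44826 mol, giving 0.89652 Cr and 1.34478 O.
Oxygen sums to 1.79311; scaling by 4/1.79311 = 2.23076 puts the formula on 4 O.
Fe: 0.44833 × 2.23076 = 1.000 atoms per formula unit.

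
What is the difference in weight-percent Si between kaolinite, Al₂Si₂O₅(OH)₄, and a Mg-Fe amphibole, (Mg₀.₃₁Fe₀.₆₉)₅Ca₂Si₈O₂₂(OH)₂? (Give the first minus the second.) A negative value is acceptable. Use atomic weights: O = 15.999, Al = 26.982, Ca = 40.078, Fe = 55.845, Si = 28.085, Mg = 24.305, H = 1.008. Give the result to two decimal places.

-2.63 percentage points

M(Al₂Si₂O₅(OH)₄) = 258.157 g/mol, so wt% Si = 56.170/258.157 × 100 = 21.76%.
M((Mg₀.₃₁Fe₀.₆₉)₅Ca₂Si₈O₂₂(OH)₂) = 921.166 g/mol, so wt% Si = 224.680/921.166 × 100 = 24.39%.
21.76 − 24.39 = -2.63 pp.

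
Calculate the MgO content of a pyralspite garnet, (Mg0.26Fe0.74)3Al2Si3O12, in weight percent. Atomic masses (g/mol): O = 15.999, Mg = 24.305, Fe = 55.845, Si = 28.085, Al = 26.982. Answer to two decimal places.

6.64 wt%

M((Mg0.26Fe0.74)3Al2Si3O12) = 473.141 g/mol; M(MgO) = 40.304 g/mol.
Moles MgO per formula unit = 0.78 Mg ÷ 1 = 0.7800.
MgO fraction = (0.7800 × 40.304) / 473.141 = 31.437/473.141 = 0.0664.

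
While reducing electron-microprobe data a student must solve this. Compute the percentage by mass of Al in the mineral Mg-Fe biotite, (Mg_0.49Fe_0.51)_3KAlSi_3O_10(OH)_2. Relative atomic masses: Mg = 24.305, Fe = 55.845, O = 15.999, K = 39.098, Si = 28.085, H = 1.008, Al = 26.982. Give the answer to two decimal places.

Molar mass of (Mg_0.49Fe_0.51)_3KAlSi_3O_10(OH)_2: 1.47×24.305 + 1.53×55.845 + 1×39.098 + 1×26.982 + 3×28.085 + 12×15.999 + 2×1.008 = 465.510 g/mol.
Mass of Al per formula unit: 1 × 26.982 = 26.982 g.
Weight fraction Al = 26.982 / 465.510 = 0.0580.

5.80 weight percent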